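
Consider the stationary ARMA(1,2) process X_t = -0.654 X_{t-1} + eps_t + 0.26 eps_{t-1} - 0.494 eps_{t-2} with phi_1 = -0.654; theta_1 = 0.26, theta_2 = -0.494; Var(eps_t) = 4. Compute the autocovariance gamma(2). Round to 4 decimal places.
\gamma(2) = -1.0219

Multiply the model equation by X_{t-k} and take expectations. With theta_0 = psi_0 = 1 and psi_j the MA(infinity) weights, this gives
  gamma(k) - sum_i phi_i gamma(k-i) = c_k,
  c_k = sigma^2 * sum_{j=k..q} theta_j psi_{j-k}   (c_k = 0 for k > q),
using gamma(-m) = gamma(m).
psi-weights needed (psi_j = theta_j + sum_i phi_i psi_{j-i}):
  psi_1 = theta_1 + phi_1 = 0.26 + (-0.654) = -0.394
  psi_2 = theta_2 + phi_1 psi_1 = -0.494 + (-0.654)(-0.394) = -0.236324
Right-hand sides:
  c_0 = sigma^2 (1 + theta_1 psi_1 + theta_2 psi_2) = 4 * (1 + (0.26)(-0.394) + (-0.494)(-0.236324)) = 4 * 1.014304 = 4.057216
  c_1 = sigma^2 (theta_1 + theta_2 psi_1) = 4 * (0.26 + (-0.494)(-0.394)) = 1.818544
  c_2 = sigma^2 theta_2 = 4 * (-0.494) = -1.976
Equations for k = 0 and k = 1 (AR order 1):
  gamma(0) = phi_1 gamma(1) + c_0
  gamma(1) = phi_1 gamma(0) + c_1
Substituting the second into the first: gamma(0) (1 - phi_1^2) = c_0 + phi_1 c_1, so
  gamma(0) = (c_0 + phi_1 c_1) / (1 - phi_1^2) = (4.057216 + (-0.654)(1.818544)) / (1 - (-0.654)^2) = 2.867888 / 0.572284 = 5.011303.
  gamma(1) = phi_1 gamma(0) + c_1 = (-0.654)(5.011303) + (1.818544) = -1.458848.
For k = 2: gamma(2) = phi_1 gamma(1) + c_2
  = (-0.654)(-1.458848) + (-1.976) = -1.021913.
Therefore gamma(2) = -1.0219 (to 4 decimal places).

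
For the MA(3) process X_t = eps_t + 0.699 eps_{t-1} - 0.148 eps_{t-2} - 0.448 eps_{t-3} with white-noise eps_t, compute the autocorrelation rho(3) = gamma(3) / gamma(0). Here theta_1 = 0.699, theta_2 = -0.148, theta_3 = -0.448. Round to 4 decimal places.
\rho(3) = -0.2618

For an MA(q) process with theta_0 = 1, the autocovariance is
  gamma(k) = sigma^2 * sum_{i=0..q-k} theta_i * theta_{i+k},
and rho(k) = gamma(k) / gamma(0). Sigma^2 cancels.
  numerator   = (1)*(-0.448) = -0.448.
  denominator = (1)^2 + (0.699)^2 + (-0.148)^2 + (-0.448)^2 = 1.711209.
  rho(3) = -0.448 / 1.711209 = -0.2618.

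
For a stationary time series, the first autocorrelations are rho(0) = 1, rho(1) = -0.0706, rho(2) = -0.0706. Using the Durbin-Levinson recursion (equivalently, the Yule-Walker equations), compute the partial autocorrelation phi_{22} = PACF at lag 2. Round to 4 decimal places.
\phi_{22} = -0.0760

The PACF at lag k is phi_{kk}, the last component of the solution
to the Yule-Walker system G_k phi = r_k where
  (G_k)_{ij} = rho(|i - j|), (r_k)_i = rho(i), i,j = 1..k.
Equivalently, Durbin-Levinson gives phi_{kk} iteratively:
  phi_{11} = rho(1)
  phi_{kk} = [rho(k) - sum_{j=1..k-1} phi_{k-1,j} rho(k-j)]
            / [1 - sum_{j=1..k-1} phi_{k-1,j} rho(j)],
  phi_{k,j} = phi_{k-1,j} - phi_{kk} phi_{k-1,k-j},  j = 1..k-1.
Step k = 1:
  phi_11 = rho(1) = -0.0706.
Step k = 2:
  phi_22 = [rho(2) - phi_11 rho(1)] / [1 - phi_11 rho(1)] = [-0.0706 - (-0.0706)(-0.0706)] / [1 - (-0.0706)(-0.0706)]
         = -0.07558436 / 0.99501564 = -0.076.
Therefore phi_{22} = -0.0760.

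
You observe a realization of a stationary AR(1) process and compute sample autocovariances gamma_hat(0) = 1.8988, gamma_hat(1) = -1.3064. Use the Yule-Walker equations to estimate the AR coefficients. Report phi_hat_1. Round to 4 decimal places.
\hat\phi_{1} = -0.6880

The Yule-Walker equations for an AR(p) process read, in matrix form,
  Gamma_p phi = r_p,   with   (Gamma_p)_{ij} = gamma(|i - j|),
                       (r_p)_i = gamma(i),   i,j = 1..p.
Substitute the sample gammas (Toeplitz matrix and right-hand side of size 1):
  Gamma_p = [[1.8988]]
  r_p     = [-1.3064]
With p = 1 this is the single equation gamma(0) phi_1 = gamma(1):
  phi_hat_1 = gamma(1) / gamma(0) = -1.3064 / 1.8988 = -0.6880.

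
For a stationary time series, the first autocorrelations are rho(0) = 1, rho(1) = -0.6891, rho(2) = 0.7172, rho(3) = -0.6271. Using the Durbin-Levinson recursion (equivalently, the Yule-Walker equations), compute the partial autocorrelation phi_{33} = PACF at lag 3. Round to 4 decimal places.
\phi_{33} = -0.1039

The PACF at lag k is phi_{kk}, the last component of the solution
to the Yule-Walker system G_k phi = r_k where
  (G_k)_{ij} = rho(|i - j|), (r_k)_i = rho(i), i,j = 1..k.
Equivalently, Durbin-Levinson gives phi_{kk} iteratively:
  phi_{11} = rho(1)
  phi_{kk} = [rho(k) - sum_{j=1..k-1} phi_{k-1,j} rho(k-j)]
            / [1 - sum_{j=1..k-1} phi_{k-1,j} rho(j)],
  phi_{k,j} = phi_{k-1,j} - phi_{kk} phi_{k-1,k-j},  j = 1..k-1.
Step k = 1:
  phi_11 = rho(1) = -0.6891.
Step k = 2:
  phi_22 = [rho(2) - phi_11 rho(1)] / [1 - phi_11 rho(1)] = [0.7172 - (-0.6891)(-0.6891)] / [1 - (-0.6891)(-0.6891)]
         = 0.24234119 / 0.52514119 = 0.461478.
  Update: phi_21 = phi_11 - phi_22 phi_11 = -0.6891 - (0.461478)(-0.6891) = -0.371095.
Step k = 3:
  phi_33 = [rho(3) - phi_21 rho(2) - phi_22 rho(1)] / [1 - phi_21 rho(1) - phi_22 rho(2)]
    numerator   = -0.6271 - (-0.371095)(0.7172) - (0.461478)(-0.6891) = -0.04294578
    denominator = 1 - (-0.371095)(-0.6891) - (0.461478)(0.7172) = 0.41330602
  phi_33 = -0.04294578 / 0.41330602 = -0.1039.
Therefore phi_{33} = -0.1039.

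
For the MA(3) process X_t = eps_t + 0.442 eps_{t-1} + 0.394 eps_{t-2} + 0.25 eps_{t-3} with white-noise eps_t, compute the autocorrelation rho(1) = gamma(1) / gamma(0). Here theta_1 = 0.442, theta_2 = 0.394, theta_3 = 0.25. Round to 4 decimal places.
\rho(1) = 0.5057

For an MA(q) process with theta_0 = 1, the autocovariance is
  gamma(k) = sigma^2 * sum_{i=0..q-k} theta_i * theta_{i+k},
and rho(k) = gamma(k) / gamma(0). Sigma^2 cancels.
  numerator   = (1)*(0.442) + (0.442)*(0.394) + (0.394)*(0.25) = 0.714648.
  denominator = (1)^2 + (0.442)^2 + (0.394)^2 + (0.25)^2 = 1.4131.
  rho(1) = 0.714648 / 1.4131 = 0.5057.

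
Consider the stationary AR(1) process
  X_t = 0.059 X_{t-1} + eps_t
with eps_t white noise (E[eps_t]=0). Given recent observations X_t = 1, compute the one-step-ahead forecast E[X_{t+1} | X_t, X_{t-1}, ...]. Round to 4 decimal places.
E[X_{t+1} \mid \mathcal F_t] = 0.0590

For an AR(p) model X_t = c + sum_i phi_i X_{t-i} + eps_t, the
one-step-ahead conditional mean is
  E[X_{t+1} | X_t, ...] = c + sum_i phi_i X_{t+1-i}.
Substitute known values:
  E[X_{t+1} | ...] = (0.059) * (1)
                   = 0.0590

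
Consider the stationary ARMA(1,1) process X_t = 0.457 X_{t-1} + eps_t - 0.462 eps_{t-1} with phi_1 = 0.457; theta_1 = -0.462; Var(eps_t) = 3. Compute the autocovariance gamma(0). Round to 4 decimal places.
\gamma(0) = 3.0001

Multiply the model equation by X_{t-k} and take expectations. With theta_0 = psi_0 = 1 and psi_j the MA(infinity) weights, this gives
  gamma(k) - sum_i phi_i gamma(k-i) = c_k,
  c_k = sigma^2 * sum_{j=k..q} theta_j psi_{j-k}   (c_k = 0 for k > q),
using gamma(-m) = gamma(m).
psi-weights needed (psi_j = theta_j + sum_i phi_i psi_{j-i}):
  psi_1 = theta_1 + phi_1 = -0.462 + (0.457) = -0.005
Right-hand sides:
  c_0 = sigma^2 (1 + theta_1 psi_1) = 3 * (1 + (-0.462)(-0.005)) = 3 * 1.00231 = 3.00693
  c_1 = sigma^2 theta_1 = 3 * (-0.462) = -1.386
  c_2 = 0
Equations for k = 0 and k = 1 (AR order 1):
  gamma(0) = phi_1 gamma(1) + c_0
  gamma(1) = phi_1 gamma(0) + c_1
Substituting the second into the first: gamma(0) (1 - phi_1^2) = c_0 + phi_1 c_1, so
  gamma(0) = (c_0 + phi_1 c_1) / (1 - phi_1^2) = (3.00693 + (0.457)(-1.386)) / (1 - (0.457)^2) = 2.373528 / 0.791151 = 3.000095.
Therefore gamma(0) = 3.0001 (to 4 decimal places).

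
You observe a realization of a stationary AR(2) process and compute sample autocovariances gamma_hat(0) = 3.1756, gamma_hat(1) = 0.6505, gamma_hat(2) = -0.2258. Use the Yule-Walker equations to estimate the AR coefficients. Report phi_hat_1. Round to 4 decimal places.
\hat\phi_{1} = 0.2290

The Yule-Walker equations for an AR(p) process read, in matrix form,
  Gamma_p phi = r_p,   with   (Gamma_p)_{ij} = gamma(|i - j|),
                       (r_p)_i = gamma(i),   i,j = 1..p.
Substitute the sample gammas (Toeplitz matrix and right-hand side of size 2):
  Gamma_p = [[3.1756, 0.6505], [0.6505, 3.1756]]
  r_p     = [0.6505, -0.2258]
Written out:
  3.1756 phi_1 + 0.6505 phi_2 = 0.6505
  0.6505 phi_1 + 3.1756 phi_2 = -0.2258
Solve by Cramer's rule:
  det = gamma(0)^2 - gamma(1)^2 = (3.1756)^2 - (0.6505)^2 = 10.08443536 - 0.42315025 = 9.66128511
  phi_hat_1 = [gamma(1) gamma(0) - gamma(1) gamma(2)] / det = [(0.6505)(3.1756) - (0.6505)(-0.2258)] / 9.66128511 = 2.2126107 / 9.66128511 = 0.229
  phi_hat_2 = [gamma(0) gamma(2) - gamma(1)^2] / det = [(3.1756)(-0.2258) - (0.6505)^2] / 9.66128511 = -1.14020073 / 9.66128511 = -0.118
So phi_hat = [0.2290, -0.1180].
Therefore phi_hat_1 = 0.2290.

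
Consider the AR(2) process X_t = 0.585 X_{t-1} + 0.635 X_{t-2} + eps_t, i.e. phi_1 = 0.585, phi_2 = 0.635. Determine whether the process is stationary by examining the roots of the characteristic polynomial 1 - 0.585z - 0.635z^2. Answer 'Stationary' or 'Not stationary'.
\text{Not stationary}

The AR(p) characteristic polynomial is P(z) = 1 - 0.585z - 0.635z^2.
Stationarity requires all roots to lie outside the unit circle, i.e. |z| > 1 for every root.
Set 1 + (-0.585) z + (-0.635) z^2 = 0, i.e. a z^2 + b z + c = 0 with a = -0.635, b = -0.585, c = 1.
Discriminant D = b^2 - 4ac = (-0.585)^2 - 4*(-0.635)*1 = 0.342225 - (-2.54) = 2.882225.
D >= 0, so the roots are real: z = (-b +/- sqrt(D)) / (2a) = (0.585 +/- 1.697712) / (-1.27).
  z_1 = (0.585 + 1.697712) / (-1.27) = -1.7974,   |z_1| = 1.7974.
  z_2 = (0.585 - 1.697712) / (-1.27) = 0.8762,   |z_2| = 0.8762.
Moduli of all roots: 1.7974, 0.8762.
All moduli strictly greater than 1? No.
Verdict: Not stationary.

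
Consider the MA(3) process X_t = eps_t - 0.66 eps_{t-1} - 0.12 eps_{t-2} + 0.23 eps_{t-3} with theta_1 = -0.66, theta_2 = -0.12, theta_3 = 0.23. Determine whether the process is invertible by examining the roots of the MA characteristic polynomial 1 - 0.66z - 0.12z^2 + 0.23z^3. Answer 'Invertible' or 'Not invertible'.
\text{Invertible}

The MA(q) characteristic polynomial is P(z) = 1 - 0.66z - 0.12z^2 + 0.23z^3.
Invertibility requires all roots to lie outside the unit circle, i.e. |z| > 1 for every root.
Degree 3: look for a simple real root z0 first, then factor out (1 - z/z0) and solve the remaining quadratic.
Testing z0 = -2: P(-2) = 1 + (-0.66)(-2) + (-0.12)(-2)^2 + (0.23)(-2)^3
  = 1 + (1.32) + (-0.48) + (-1.84) = 0.  So z_0 = -2 is a root, |z_0| = 2.
Divide out the factor (1 + 0.5 z) = (1 - z/z0) (since 1/z0 = -0.5):
  P(z) = (1 + 0.5 z)(1 + (-1.16) z + (0.46) z^2)
  [check: z-coef -1.16 - (-0.5) = -0.66; z^2-coef 0.46 - (-0.5)(-1.16) = -0.12; z^3-coef -(-0.5)(0.46) = 0.23.]
Remaining roots from the quadratic factor 1 + (-1.16) z + (0.46) z^2:
  Set 1 + (-1.16) z + (0.46) z^2 = 0, i.e. a z^2 + b z + c = 0 with a = 0.46, b = -1.16, c = 1.
  Discriminant D = b^2 - 4ac = (-1.16)^2 - 4*(0.46)*1 = 1.3456 - (1.84) = -0.4944.
  D < 0, so the roots are the complex-conjugate pair z = (-b +/- i sqrt(-D)) / (2a) = 1.2609 +/- 0.7643i.
  For a conjugate pair |z|^2 = z * conj(z) = (product of roots) = c/a = 1/(0.46) = 2.173913, so |z| = sqrt(2.173913) = 1.4744 for both roots.
Moduli of all roots: 2.0000, 1.4744, 1.4744.
All moduli strictly greater than 1? Yes.
Verdict: Invertible.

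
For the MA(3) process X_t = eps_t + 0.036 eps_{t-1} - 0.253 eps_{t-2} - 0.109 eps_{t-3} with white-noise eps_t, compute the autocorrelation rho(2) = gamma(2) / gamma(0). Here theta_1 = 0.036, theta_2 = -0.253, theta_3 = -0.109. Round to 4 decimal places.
\rho(2) = -0.2385

For an MA(q) process with theta_0 = 1, the autocovariance is
  gamma(k) = sigma^2 * sum_{i=0..q-k} theta_i * theta_{i+k},
and rho(k) = gamma(k) / gamma(0). Sigma^2 cancels.
  numerator   = (1)*(-0.253) + (0.036)*(-0.109) = -0.256924.
  denominator = (1)^2 + (0.036)^2 + (-0.253)^2 + (-0.109)^2 = 1.077186.
  rho(2) = -0.256924 / 1.077186 = -0.2385.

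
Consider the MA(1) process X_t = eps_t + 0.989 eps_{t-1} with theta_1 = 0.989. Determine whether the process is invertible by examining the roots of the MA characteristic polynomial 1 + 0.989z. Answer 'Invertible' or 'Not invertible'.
\text{Invertible}

The MA(q) characteristic polynomial is P(z) = 1 + 0.989z.
Invertibility requires all roots to lie outside the unit circle, i.e. |z| > 1 for every root.
This is linear in z: 1 + (0.989) z = 0  =>  z = -1/(0.989) = -1.011122,  |z| = 1.011122.
Moduli of all roots: 1.0111.
All moduli strictly greater than 1? Yes.
Verdict: Invertible.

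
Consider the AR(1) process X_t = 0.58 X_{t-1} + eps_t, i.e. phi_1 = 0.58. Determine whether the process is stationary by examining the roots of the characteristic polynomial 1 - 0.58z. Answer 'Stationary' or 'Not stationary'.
\text{Stationary}

The AR(p) characteristic polynomial is P(z) = 1 - 0.58z.
Stationarity requires all roots to lie outside the unit circle, i.e. |z| > 1 for every root.
This is linear in z: 1 + (-0.58) z = 0  =>  z = -1/(-0.58) = 1.724138,  |z| = 1.724138.
Moduli of all roots: 1.7241.
All moduli strictly greater than 1? Yes.
Verdict: Stationary.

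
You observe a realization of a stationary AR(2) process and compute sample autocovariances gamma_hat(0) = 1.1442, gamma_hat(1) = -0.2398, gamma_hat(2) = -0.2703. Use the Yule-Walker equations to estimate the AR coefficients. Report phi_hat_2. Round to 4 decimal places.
\hat\phi_{2} = -0.2930

The Yule-Walker equations for an AR(p) process read, in matrix form,
  Gamma_p phi = r_p,   with   (Gamma_p)_{ij} = gamma(|i - j|),
                       (r_p)_i = gamma(i),   i,j = 1..p.
Substitute the sample gammas (Toeplitz matrix and right-hand side of size 2):
  Gamma_p = [[1.1442, -0.2398], [-0.2398, 1.1442]]
  r_p     = [-0.2398, -0.2703]
Written out:
  1.1442 phi_1 - 0.2398 phi_2 = -0.2398
  -0.2398 phi_1 + 1.1442 phi_2 = -0.2703
Solve by Cramer's rule:
  det = gamma(0)^2 - gamma(1)^2 = (1.1442)^2 - (-0.2398)^2 = 1.30919364 - 0.05750404 = 1.2516896
  phi_hat_1 = [gamma(1) gamma(0) - gamma(1) gamma(2)] / det = [(-0.2398)(1.1442) - (-0.2398)(-0.2703)] / 1.2516896 = -0.3391971 / 1.2516896 = -0.271
  phi_hat_2 = [gamma(0) gamma(2) - gamma(1)^2] / det = [(1.1442)(-0.2703) - (-0.2398)^2] / 1.2516896 = -0.3667813 / 1.2516896 = -0.293
So phi_hat = [-0.2710, -0.2930].
Therefore phi_hat_2 = -0.2930.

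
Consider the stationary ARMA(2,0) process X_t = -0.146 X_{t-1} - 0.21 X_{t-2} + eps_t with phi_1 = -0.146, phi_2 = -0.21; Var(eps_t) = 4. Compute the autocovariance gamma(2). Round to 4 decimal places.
\gamma(2) = -0.8169

Multiply the model equation by X_{t-k} and take expectations. With theta_0 = psi_0 = 1 and psi_j the MA(infinity) weights, this gives
  gamma(k) - sum_i phi_i gamma(k-i) = c_k,
  c_k = sigma^2 * sum_{j=k..q} theta_j psi_{j-k}   (c_k = 0 for k > q),
using gamma(-m) = gamma(m).
Pure AR (q = 0): c_0 = sigma^2 = 4, c_k = 0 for k >= 1.
Equations for k = 0, 1, 2 (AR order 2, c_2 = 0):
  (E0) gamma(0) = phi_1 gamma(1) + phi_2 gamma(2) + c_0
  (E1) gamma(1) = phi_1 gamma(0) + phi_2 gamma(1) + c_1
  (E2) gamma(2) = phi_1 gamma(1) + phi_2 gamma(0)
From (E1): gamma(1) = A gamma(0) + B with
  A = phi_1 / (1 - phi_2) = -0.146 / 1.21 = -0.120661,   B = c_1 / (1 - phi_2) = 0 / 1.21 = 0.
Insert (E2) into (E0): gamma(0) (1 - phi_2^2) = phi_1 (1 + phi_2) gamma(1) + c_0.
  phi_1 (1 + phi_2) = (-0.146)(0.79) = -0.11534,   1 - phi_2^2 = 0.9559.
Replace gamma(1) by A gamma(0) + B and collect gamma(0):
  gamma(0) [0.9559 - (-0.11534)(-0.120661)] = c_0 = 4
  gamma(0) * 0.941983 = 4
  gamma(0) = 4 / 0.941983 = 4.246361.
  gamma(1) = A gamma(0) = (-0.120661)(4.246361) = -0.512371.
  gamma(2) = phi_1 gamma(1) + phi_2 gamma(0) = (-0.146)(-0.512371) + (-0.21)(4.246361) = -0.81693.
Therefore gamma(2) = -0.8169 (to 4 decimal places).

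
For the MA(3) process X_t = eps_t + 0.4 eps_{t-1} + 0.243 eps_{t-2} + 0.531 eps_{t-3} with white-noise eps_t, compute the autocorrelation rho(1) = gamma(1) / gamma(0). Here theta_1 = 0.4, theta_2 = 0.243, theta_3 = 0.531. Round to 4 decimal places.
\rho(1) = 0.4172

For an MA(q) process with theta_0 = 1, the autocovariance is
  gamma(k) = sigma^2 * sum_{i=0..q-k} theta_i * theta_{i+k},
and rho(k) = gamma(k) / gamma(0). Sigma^2 cancels.
  numerator   = (1)*(0.4) + (0.4)*(0.243) + (0.243)*(0.531) = 0.626233.
  denominator = (1)^2 + (0.4)^2 + (0.243)^2 + (0.531)^2 = 1.50101.
  rho(1) = 0.626233 / 1.50101 = 0.4172.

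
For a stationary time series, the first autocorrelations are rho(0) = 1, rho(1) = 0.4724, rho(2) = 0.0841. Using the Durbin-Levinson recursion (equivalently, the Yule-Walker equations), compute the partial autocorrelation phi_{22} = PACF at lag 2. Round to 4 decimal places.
\phi_{22} = -0.1790

The PACF at lag k is phi_{kk}, the last component of the solution
to the Yule-Walker system G_k phi = r_k where
  (G_k)_{ij} = rho(|i - j|), (r_k)_i = rho(i), i,j = 1..k.
Equivalently, Durbin-Levinson gives phi_{kk} iteratively:
  phi_{11} = rho(1)
  phi_{kk} = [rho(k) - sum_{j=1..k-1} phi_{k-1,j} rho(k-j)]
            / [1 - sum_{j=1..k-1} phi_{k-1,j} rho(j)],
  phi_{k,j} = phi_{k-1,j} - phi_{kk} phi_{k-1,k-j},  j = 1..k-1.
Step k = 1:
  phi_11 = rho(1) = 0.4724.
Step k = 2:
  phi_22 = [rho(2) - phi_11 rho(1)] / [1 - phi_11 rho(1)] = [0.0841 - (0.4724)(0.4724)] / [1 - (0.4724)(0.4724)]
         = -0.13906176 / 0.77683824 = -0.179.
Therefore phi_{22} = -0.1790.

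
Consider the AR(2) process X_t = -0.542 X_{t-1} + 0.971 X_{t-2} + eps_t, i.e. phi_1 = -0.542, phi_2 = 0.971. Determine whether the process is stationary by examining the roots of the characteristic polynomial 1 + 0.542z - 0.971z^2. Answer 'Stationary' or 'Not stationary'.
\text{Not stationary}

The AR(p) characteristic polynomial is P(z) = 1 + 0.542z - 0.971z^2.
Stationarity requires all roots to lie outside the unit circle, i.e. |z| > 1 for every root.
Set 1 + (0.542) z + (-0.971) z^2 = 0, i.e. a z^2 + b z + c = 0 with a = -0.971, b = 0.542, c = 1.
Discriminant D = b^2 - 4ac = (0.542)^2 - 4*(-0.971)*1 = 0.293764 - (-3.884) = 4.177764.
D >= 0, so the roots are real: z = (-b +/- sqrt(D)) / (2a) = (-0.542 +/- 2.043958) / (-1.942).
  z_1 = (-0.542 + 2.043958) / (-1.942) = -0.7734,   |z_1| = 0.7734.
  z_2 = (-0.542 - 2.043958) / (-1.942) = 1.3316,   |z_2| = 1.3316.
Moduli of all roots: 0.7734, 1.3316.
All moduli strictly greater than 1? No.
Verdict: Not stationary.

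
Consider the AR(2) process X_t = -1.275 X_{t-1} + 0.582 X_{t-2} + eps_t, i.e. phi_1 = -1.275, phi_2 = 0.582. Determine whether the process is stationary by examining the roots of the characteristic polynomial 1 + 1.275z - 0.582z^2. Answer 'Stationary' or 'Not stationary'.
\text{Not stationary}

The AR(p) characteristic polynomial is P(z) = 1 + 1.275z - 0.582z^2.
Stationarity requires all roots to lie outside the unit circle, i.e. |z| > 1 for every root.
Set 1 + (1.275) z + (-0.582) z^2 = 0, i.e. a z^2 + b z + c = 0 with a = -0.582, b = 1.275, c = 1.
Discriminant D = b^2 - 4ac = (1.275)^2 - 4*(-0.582)*1 = 1.625625 - (-2.328) = 3.953625.
D >= 0, so the roots are real: z = (-b +/- sqrt(D)) / (2a) = (-1.275 +/- 1.988372) / (-1.164).
  z_1 = (-1.275 + 1.988372) / (-1.164) = -0.6129,   |z_1| = 0.6129.
  z_2 = (-1.275 - 1.988372) / (-1.164) = 2.8036,   |z_2| = 2.8036.
Moduli of all roots: 0.6129, 2.8036.
All moduli strictly greater than 1? No.
Verdict: Not stationary.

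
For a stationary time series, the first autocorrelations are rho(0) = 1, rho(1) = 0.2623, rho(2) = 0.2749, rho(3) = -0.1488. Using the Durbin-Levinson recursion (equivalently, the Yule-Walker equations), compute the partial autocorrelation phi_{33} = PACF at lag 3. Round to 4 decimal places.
\phi_{33} = -0.2970

The PACF at lag k is phi_{kk}, the last component of the solution
to the Yule-Walker system G_k phi = r_k where
  (G_k)_{ij} = rho(|i - j|), (r_k)_i = rho(i), i,j = 1..k.
Equivalently, Durbin-Levinson gives phi_{kk} iteratively:
  phi_{11} = rho(1)
  phi_{kk} = [rho(k) - sum_{j=1..k-1} phi_{k-1,j} rho(k-j)]
            / [1 - sum_{j=1..k-1} phi_{k-1,j} rho(j)],
  phi_{k,j} = phi_{k-1,j} - phi_{kk} phi_{k-1,k-j},  j = 1..k-1.
Step k = 1:
  phi_11 = rho(1) = 0.2623.
Step k = 2:
  phi_22 = [rho(2) - phi_11 rho(1)] / [1 - phi_11 rho(1)] = [0.2749 - (0.2623)(0.2623)] / [1 - (0.2623)(0.2623)]
         = 0.20609871 / 0.93119871 = 0.221326.
  Update: phi_21 = phi_11 - phi_22 phi_11 = 0.2623 - (0.221326)(0.2623) = 0.204246.
Step k = 3:
  phi_33 = [rho(3) - phi_21 rho(2) - phi_22 rho(1)] / [1 - phi_21 rho(1) - phi_22 rho(2)]
    numerator   = -0.1488 - (0.204246)(0.2749) - (0.221326)(0.2623) = -0.26300113
    denominator = 1 - (0.204246)(0.2623) - (0.221326)(0.2749) = 0.88558366
  phi_33 = -0.26300113 / 0.88558366 = -0.297.
Therefore phi_{33} = -0.2970.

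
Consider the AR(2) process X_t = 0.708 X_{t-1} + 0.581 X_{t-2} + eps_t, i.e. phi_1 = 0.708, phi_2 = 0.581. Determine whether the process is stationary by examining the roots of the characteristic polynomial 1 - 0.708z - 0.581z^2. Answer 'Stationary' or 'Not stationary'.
\text{Not stationary}

The AR(p) characteristic polynomial is P(z) = 1 - 0.708z - 0.581z^2.
Stationarity requires all roots to lie outside the unit circle, i.e. |z| > 1 for every root.
Set 1 + (-0.708) z + (-0.581) z^2 = 0, i.e. a z^2 + b z + c = 0 with a = -0.581, b = -0.708, c = 1.
Discriminant D = b^2 - 4ac = (-0.708)^2 - 4*(-0.581)*1 = 0.501264 - (-2.324) = 2.825264.
D >= 0, so the roots are real: z = (-b +/- sqrt(D)) / (2a) = (0.708 +/- 1.680852) / (-1.162).
  z_1 = (0.708 + 1.680852) / (-1.162) = -2.0558,   |z_1| = 2.0558.
  z_2 = (0.708 - 1.680852) / (-1.162) = 0.8372,   |z_2| = 0.8372.
Moduli of all roots: 2.0558, 0.8372.
All moduli strictly greater than 1? No.
Verdict: Not stationary.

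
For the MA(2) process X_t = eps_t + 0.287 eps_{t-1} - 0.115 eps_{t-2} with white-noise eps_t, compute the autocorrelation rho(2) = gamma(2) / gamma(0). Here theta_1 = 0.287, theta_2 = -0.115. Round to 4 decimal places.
\rho(2) = -0.1050

For an MA(q) process with theta_0 = 1, the autocovariance is
  gamma(k) = sigma^2 * sum_{i=0..q-k} theta_i * theta_{i+k},
and rho(k) = gamma(k) / gamma(0). Sigma^2 cancels.
  numerator   = (1)*(-0.115) = -0.115.
  denominator = (1)^2 + (0.287)^2 + (-0.115)^2 = 1.095594.
  rho(2) = -0.115 / 1.095594 = -0.1050.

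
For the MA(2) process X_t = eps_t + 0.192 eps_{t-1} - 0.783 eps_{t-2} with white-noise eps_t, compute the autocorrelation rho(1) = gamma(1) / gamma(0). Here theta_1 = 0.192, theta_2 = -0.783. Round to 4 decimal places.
\rho(1) = 0.0253

For an MA(q) process with theta_0 = 1, the autocovariance is
  gamma(k) = sigma^2 * sum_{i=0..q-k} theta_i * theta_{i+k},
and rho(k) = gamma(k) / gamma(0). Sigma^2 cancels.
  numerator   = (1)*(0.192) + (0.192)*(-0.783) = 0.041664.
  denominator = (1)^2 + (0.192)^2 + (-0.783)^2 = 1.649953.
  rho(1) = 0.041664 / 1.649953 = 0.0253.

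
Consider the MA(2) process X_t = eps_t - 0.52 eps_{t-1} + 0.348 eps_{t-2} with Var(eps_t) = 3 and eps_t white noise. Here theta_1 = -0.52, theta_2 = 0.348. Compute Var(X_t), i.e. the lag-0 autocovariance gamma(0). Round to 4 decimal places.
\gamma(0) = 4.1745

For an MA(q) process X_t = eps_t + sum_i theta_i eps_{t-i} with
Var(eps_t) = sigma^2, the variance is
  gamma(0) = sigma^2 * (1 + sum_i theta_i^2).
  sum_i theta_i^2 = (-0.52)^2 + (0.348)^2 = 0.2704 + 0.121104 = 0.391504.
  gamma(0) = 3 * (1 + 0.391504) = 3 * 1.391504 = 4.174512, which rounds to 4.1745.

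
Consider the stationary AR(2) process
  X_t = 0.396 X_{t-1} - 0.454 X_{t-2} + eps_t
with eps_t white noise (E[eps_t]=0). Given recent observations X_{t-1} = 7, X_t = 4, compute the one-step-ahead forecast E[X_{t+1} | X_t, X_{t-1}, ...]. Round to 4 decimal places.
E[X_{t+1} \mid \mathcal F_t] = -1.5940

For an AR(p) model X_t = c + sum_i phi_i X_{t-i} + eps_t, the
one-step-ahead conditional mean is
  E[X_{t+1} | X_t, ...] = c + sum_i phi_i X_{t+1-i}.
Substitute known values:
  E[X_{t+1} | ...] = (0.396) * (4) + (-0.454) * (7)
                   = -1.5940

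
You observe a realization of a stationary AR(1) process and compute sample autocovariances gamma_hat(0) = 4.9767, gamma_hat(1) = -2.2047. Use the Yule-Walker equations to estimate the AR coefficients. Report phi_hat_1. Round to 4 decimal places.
\hat\phi_{1} = -0.4430

The Yule-Walker equations for an AR(p) process read, in matrix form,
  Gamma_p phi = r_p,   with   (Gamma_p)_{ij} = gamma(|i - j|),
                       (r_p)_i = gamma(i),   i,j = 1..p.
Substitute the sample gammas (Toeplitz matrix and right-hand side of size 1):
  Gamma_p = [[4.9767]]
  r_p     = [-2.2047]
With p = 1 this is the single equation gamma(0) phi_1 = gamma(1):
  phi_hat_1 = gamma(1) / gamma(0) = -2.2047 / 4.9767 = -0.4430.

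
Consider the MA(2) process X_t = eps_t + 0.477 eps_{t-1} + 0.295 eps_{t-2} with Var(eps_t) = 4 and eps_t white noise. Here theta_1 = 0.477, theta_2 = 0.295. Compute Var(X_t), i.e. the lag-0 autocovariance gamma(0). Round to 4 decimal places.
\gamma(0) = 5.2582

For an MA(q) process X_t = eps_t + sum_i theta_i eps_{t-i} with
Var(eps_t) = sigma^2, the variance is
  gamma(0) = sigma^2 * (1 + sum_i theta_i^2).
  sum_i theta_i^2 = (0.477)^2 + (0.295)^2 = 0.227529 + 0.087025 = 0.314554.
  gamma(0) = 4 * (1 + 0.314554) = 4 * 1.314554 = 5.258216, which rounds to 5.2582.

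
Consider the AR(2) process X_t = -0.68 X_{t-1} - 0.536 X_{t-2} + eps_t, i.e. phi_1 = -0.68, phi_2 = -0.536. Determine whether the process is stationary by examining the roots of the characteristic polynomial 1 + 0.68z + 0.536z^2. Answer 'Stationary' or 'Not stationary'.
\text{Stationary}

The AR(p) characteristic polynomial is P(z) = 1 + 0.68z + 0.536z^2.
Stationarity requires all roots to lie outside the unit circle, i.e. |z| > 1 for every root.
Set 1 + (0.68) z + (0.536) z^2 = 0, i.e. a z^2 + b z + c = 0 with a = 0.536, b = 0.68, c = 1.
Discriminant D = b^2 - 4ac = (0.68)^2 - 4*(0.536)*1 = 0.4624 - (2.144) = -1.6816.
D < 0, so the roots are the complex-conjugate pair z = (-b +/- i sqrt(-D)) / (2a) = -0.6343 +/- 1.2097i.
For a conjugate pair |z|^2 = z * conj(z) = (product of roots) = c/a = 1/(0.536) = 1.865672, so |z| = sqrt(1.865672) = 1.3659 for both roots.
Moduli of all roots: 1.3659, 1.3659.
All moduli strictly greater than 1? Yes.
Verdict: Stationary.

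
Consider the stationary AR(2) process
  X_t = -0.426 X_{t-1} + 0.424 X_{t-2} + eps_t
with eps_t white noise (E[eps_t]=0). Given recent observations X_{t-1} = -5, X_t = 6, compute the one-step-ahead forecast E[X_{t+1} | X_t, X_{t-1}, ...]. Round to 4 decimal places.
E[X_{t+1} \mid \mathcal F_t] = -4.6760

For an AR(p) model X_t = c + sum_i phi_i X_{t-i} + eps_t, the
one-step-ahead conditional mean is
  E[X_{t+1} | X_t, ...] = c + sum_i phi_i X_{t+1-i}.
Substitute known values:
  E[X_{t+1} | ...] = (-0.426) * (6) + (0.424) * (-5)
                   = -4.6760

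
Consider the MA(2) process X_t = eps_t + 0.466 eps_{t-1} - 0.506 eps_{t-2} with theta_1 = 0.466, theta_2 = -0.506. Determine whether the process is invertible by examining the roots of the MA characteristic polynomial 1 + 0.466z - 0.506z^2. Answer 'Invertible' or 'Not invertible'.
\text{Invertible}

The MA(q) characteristic polynomial is P(z) = 1 + 0.466z - 0.506z^2.
Invertibility requires all roots to lie outside the unit circle, i.e. |z| > 1 for every root.
Set 1 + (0.466) z + (-0.506) z^2 = 0, i.e. a z^2 + b z + c = 0 with a = -0.506, b = 0.466, c = 1.
Discriminant D = b^2 - 4ac = (0.466)^2 - 4*(-0.506)*1 = 0.217156 - (-2.024) = 2.241156.
D >= 0, so the roots are real: z = (-b +/- sqrt(D)) / (2a) = (-0.466 +/- 1.497049) / (-1.012).
  z_1 = (-0.466 + 1.497049) / (-1.012) = -1.0188,   |z_1| = 1.0188.
  z_2 = (-0.466 - 1.497049) / (-1.012) = 1.9398,   |z_2| = 1.9398.
Moduli of all roots: 1.0188, 1.9398.
All moduli strictly greater than 1? Yes.
Verdict: Invertible.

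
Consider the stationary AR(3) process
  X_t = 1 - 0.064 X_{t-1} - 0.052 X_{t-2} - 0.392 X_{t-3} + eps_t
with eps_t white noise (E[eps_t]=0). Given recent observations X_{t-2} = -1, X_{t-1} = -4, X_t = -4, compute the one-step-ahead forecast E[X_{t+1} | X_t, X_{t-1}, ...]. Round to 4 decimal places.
E[X_{t+1} \mid \mathcal F_t] = 1.8560

For an AR(p) model X_t = c + sum_i phi_i X_{t-i} + eps_t, the
one-step-ahead conditional mean is
  E[X_{t+1} | X_t, ...] = c + sum_i phi_i X_{t+1-i}.
Substitute known values:
  E[X_{t+1} | ...] = 1 + (-0.064) * (-4) + (-0.052) * (-4) + (-0.392) * (-1)
                   = 1.8560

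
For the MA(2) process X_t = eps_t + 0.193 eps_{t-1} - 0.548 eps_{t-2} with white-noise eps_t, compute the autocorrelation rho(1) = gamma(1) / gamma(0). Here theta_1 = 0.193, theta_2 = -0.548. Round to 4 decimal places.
\rho(1) = 0.0652

For an MA(q) process with theta_0 = 1, the autocovariance is
  gamma(k) = sigma^2 * sum_{i=0..q-k} theta_i * theta_{i+k},
and rho(k) = gamma(k) / gamma(0). Sigma^2 cancels.
  numerator   = (1)*(0.193) + (0.193)*(-0.548) = 0.087236.
  denominator = (1)^2 + (0.193)^2 + (-0.548)^2 = 1.337553.
  rho(1) = 0.087236 / 1.337553 = 0.0652.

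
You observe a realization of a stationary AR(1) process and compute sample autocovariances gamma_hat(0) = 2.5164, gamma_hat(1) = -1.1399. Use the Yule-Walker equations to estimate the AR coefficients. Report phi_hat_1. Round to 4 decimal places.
\hat\phi_{1} = -0.4530

The Yule-Walker equations for an AR(p) process read, in matrix form,
  Gamma_p phi = r_p,   with   (Gamma_p)_{ij} = gamma(|i - j|),
                       (r_p)_i = gamma(i),   i,j = 1..p.
Substitute the sample gammas (Toeplitz matrix and right-hand side of size 1):
  Gamma_p = [[2.5164]]
  r_p     = [-1.1399]
With p = 1 this is the single equation gamma(0) phi_1 = gamma(1):
  phi_hat_1 = gamma(1) / gamma(0) = -1.1399 / 2.5164 = -0.4530.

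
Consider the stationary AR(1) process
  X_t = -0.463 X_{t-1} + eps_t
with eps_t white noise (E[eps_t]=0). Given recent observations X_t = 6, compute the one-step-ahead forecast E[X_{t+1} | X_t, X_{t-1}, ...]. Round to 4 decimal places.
E[X_{t+1} \mid \mathcal F_t] = -2.7780

For an AR(p) model X_t = c + sum_i phi_i X_{t-i} + eps_t, the
one-step-ahead conditional mean is
  E[X_{t+1} | X_t, ...] = c + sum_i phi_i X_{t+1-i}.
Substitute known values:
  E[X_{t+1} | ...] = (-0.463) * (6)
                   = -2.7780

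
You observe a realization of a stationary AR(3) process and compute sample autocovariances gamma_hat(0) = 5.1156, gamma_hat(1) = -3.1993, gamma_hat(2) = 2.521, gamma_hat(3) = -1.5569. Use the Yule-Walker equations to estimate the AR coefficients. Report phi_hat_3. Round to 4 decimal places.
\hat\phi_{3} = 0.0960

The Yule-Walker equations for an AR(p) process read, in matrix form,
  Gamma_p phi = r_p,   with   (Gamma_p)_{ij} = gamma(|i - j|),
                       (r_p)_i = gamma(i),   i,j = 1..p.
Substitute the sample gammas (Toeplitz matrix and right-hand side of size 3):
  Gamma_p = [[5.1156, -3.1993, 2.521], [-3.1993, 5.1156, -3.1993], [2.521, -3.1993, 5.1156]]
  r_p     = [-3.1993, 2.521, -1.5569]
Written out (R1..R3):
  (R1) 5.1156 phi_1 - 3.1993 phi_2 + 2.521 phi_3 = -3.1993
  (R2) -3.1993 phi_1 + 5.1156 phi_2 - 3.1993 phi_3 = 2.521
  (R3) 2.521 phi_1 - 3.1993 phi_2 + 5.1156 phi_3 = -1.5569
Gaussian elimination:
  R2 <- R2 - (-3.1993/5.1156) R1 = R2 - (-0.625401) R1:  3.114755 phi_2 - 1.622665 phi_3 = 0.520155
  R3 <- R3 - (2.521/5.1156) R1 = R3 - (0.492806) R1:  -1.622665 phi_2 + 3.873235 phi_3 = 0.019735
  R3 <- R3 - (-1.622665/3.114755) R2 = R3 - (-0.520961) R2:  3.027891 phi_3 = 0.290716
Back-substitution:
  phi_hat_3 = 0.290716 / 3.027891 = 0.096013
  phi_hat_2 = (0.520155 - (-1.622665)(0.096013)) / 3.114755 = 0.217016
  phi_hat_1 = (-3.1993 - (-3.1993)(0.217016) - (2.521)(0.096013)) / 5.1156 = -0.536994
So phi_hat = [-0.5370, 0.2170, 0.0960].
Therefore phi_hat_3 = 0.0960.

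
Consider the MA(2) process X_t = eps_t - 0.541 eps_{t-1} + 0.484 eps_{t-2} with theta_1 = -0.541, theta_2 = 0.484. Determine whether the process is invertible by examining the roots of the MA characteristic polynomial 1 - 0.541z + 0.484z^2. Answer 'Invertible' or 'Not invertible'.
\text{Invertible}

The MA(q) characteristic polynomial is P(z) = 1 - 0.541z + 0.484z^2.
Invertibility requires all roots to lie outside the unit circle, i.e. |z| > 1 for every root.
Set 1 + (-0.541) z + (0.484) z^2 = 0, i.e. a z^2 + b z + c = 0 with a = 0.484, b = -0.541, c = 1.
Discriminant D = b^2 - 4ac = (-0.541)^2 - 4*(0.484)*1 = 0.292681 - (1.936) = -1.643319.
D < 0, so the roots are the complex-conjugate pair z = (-b +/- i sqrt(-D)) / (2a) = 0.5589 +/- 1.3243i.
For a conjugate pair |z|^2 = z * conj(z) = (product of roots) = c/a = 1/(0.484) = 2.066116, so |z| = sqrt(2.066116) = 1.4374 for both roots.
Moduli of all roots: 1.4374, 1.4374.
All moduli strictly greater than 1? Yes.
Verdict: Invertible.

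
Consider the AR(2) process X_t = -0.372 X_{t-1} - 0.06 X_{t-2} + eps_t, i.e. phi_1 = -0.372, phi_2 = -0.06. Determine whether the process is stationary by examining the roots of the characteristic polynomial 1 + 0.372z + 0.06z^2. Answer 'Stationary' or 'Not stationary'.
\text{Stationary}

The AR(p) characteristic polynomial is P(z) = 1 + 0.372z + 0.06z^2.
Stationarity requires all roots to lie outside the unit circle, i.e. |z| > 1 for every root.
Set 1 + (0.372) z + (0.06) z^2 = 0, i.e. a z^2 + b z + c = 0 with a = 0.06, b = 0.372, c = 1.
Discriminant D = b^2 - 4ac = (0.372)^2 - 4*(0.06)*1 = 0.138384 - (0.24) = -0.101616.
D < 0, so the roots are the complex-conjugate pair z = (-b +/- i sqrt(-D)) / (2a) = -3.1 +/- 2.6564i.
For a conjugate pair |z|^2 = z * conj(z) = (product of roots) = c/a = 1/(0.06) = 16.666667, so |z| = sqrt(16.666667) = 4.0825 for both roots.
Moduli of all roots: 4.0825, 4.0825.
All moduli strictly greater than 1? Yes.
Verdict: Stationary.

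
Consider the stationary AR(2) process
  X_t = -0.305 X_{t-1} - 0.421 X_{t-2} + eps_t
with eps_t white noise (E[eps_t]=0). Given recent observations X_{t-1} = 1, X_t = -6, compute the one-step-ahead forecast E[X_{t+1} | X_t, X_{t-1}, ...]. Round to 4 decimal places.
E[X_{t+1} \mid \mathcal F_t] = 1.4090

For an AR(p) model X_t = c + sum_i phi_i X_{t-i} + eps_t, the
one-step-ahead conditional mean is
  E[X_{t+1} | X_t, ...] = c + sum_i phi_i X_{t+1-i}.
Substitute known values:
  E[X_{t+1} | ...] = (-0.305) * (-6) + (-0.421) * (1)
                   = 1.4090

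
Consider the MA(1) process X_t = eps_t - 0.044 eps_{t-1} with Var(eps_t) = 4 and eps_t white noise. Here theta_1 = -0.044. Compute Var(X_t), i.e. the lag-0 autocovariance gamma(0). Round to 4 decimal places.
\gamma(0) = 4.0077

For an MA(q) process X_t = eps_t + sum_i theta_i eps_{t-i} with
Var(eps_t) = sigma^2, the variance is
  gamma(0) = sigma^2 * (1 + sum_i theta_i^2).
  sum_i theta_i^2 = (-0.044)^2 = 0.001936.
  gamma(0) = 4 * (1 + 0.001936) = 4 * 1.001936 = 4.007744, which rounds to 4.0077.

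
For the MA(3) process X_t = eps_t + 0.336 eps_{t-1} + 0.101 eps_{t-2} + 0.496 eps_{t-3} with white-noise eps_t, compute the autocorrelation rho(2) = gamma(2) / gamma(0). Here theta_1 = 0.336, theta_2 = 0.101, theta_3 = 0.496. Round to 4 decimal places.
\rho(2) = 0.1955

For an MA(q) process with theta_0 = 1, the autocovariance is
  gamma(k) = sigma^2 * sum_{i=0..q-k} theta_i * theta_{i+k},
and rho(k) = gamma(k) / gamma(0). Sigma^2 cancels.
  numerator   = (1)*(0.101) + (0.336)*(0.496) = 0.267656.
  denominator = (1)^2 + (0.336)^2 + (0.101)^2 + (0.496)^2 = 1.369113.
  rho(2) = 0.267656 / 1.369113 = 0.1955.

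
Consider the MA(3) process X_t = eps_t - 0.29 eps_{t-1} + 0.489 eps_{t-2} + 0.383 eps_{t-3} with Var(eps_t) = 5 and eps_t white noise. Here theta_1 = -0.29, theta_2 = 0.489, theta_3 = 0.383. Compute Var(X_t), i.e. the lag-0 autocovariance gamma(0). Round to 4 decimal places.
\gamma(0) = 7.3496

For an MA(q) process X_t = eps_t + sum_i theta_i eps_{t-i} with
Var(eps_t) = sigma^2, the variance is
  gamma(0) = sigma^2 * (1 + sum_i theta_i^2).
  sum_i theta_i^2 = (-0.29)^2 + (0.489)^2 + (0.383)^2 = 0.0841 + 0.239121 + 0.146689 = 0.46991.
  gamma(0) = 5 * (1 + 0.46991) = 5 * 1.46991 = 7.34955, which rounds to 7.3496.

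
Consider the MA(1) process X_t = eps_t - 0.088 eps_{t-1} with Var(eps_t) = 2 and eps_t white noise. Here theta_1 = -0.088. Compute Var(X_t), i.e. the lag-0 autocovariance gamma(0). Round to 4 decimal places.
\gamma(0) = 2.0155

For an MA(q) process X_t = eps_t + sum_i theta_i eps_{t-i} with
Var(eps_t) = sigma^2, the variance is
  gamma(0) = sigma^2 * (1 + sum_i theta_i^2).
  sum_i theta_i^2 = (-0.088)^2 = 0.007744.
  gamma(0) = 2 * (1 + 0.007744) = 2 * 1.007744 = 2.015488, which rounds to 2.0155.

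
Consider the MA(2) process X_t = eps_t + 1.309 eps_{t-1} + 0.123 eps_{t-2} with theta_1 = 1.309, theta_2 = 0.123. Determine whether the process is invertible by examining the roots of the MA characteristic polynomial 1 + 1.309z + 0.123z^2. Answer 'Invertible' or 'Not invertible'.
\text{Not invertible}

The MA(q) characteristic polynomial is P(z) = 1 + 1.309z + 0.123z^2.
Invertibility requires all roots to lie outside the unit circle, i.e. |z| > 1 for every root.
Set 1 + (1.309) z + (0.123) z^2 = 0, i.e. a z^2 + b z + c = 0 with a = 0.123, b = 1.309, c = 1.
Discriminant D = b^2 - 4ac = (1.309)^2 - 4*(0.123)*1 = 1.713481 - (0.492) = 1.221481.
D >= 0, so the roots are real: z = (-b +/- sqrt(D)) / (2a) = (-1.309 +/- 1.105206) / (0.246).
  z_1 = (-1.309 + 1.105206) / (0.246) = -0.8284,   |z_1| = 0.8284.
  z_2 = (-1.309 - 1.105206) / (0.246) = -9.8138,   |z_2| = 9.8138.
Moduli of all roots: 0.8284, 9.8138.
All moduli strictly greater than 1? No.
Verdict: Not invertible.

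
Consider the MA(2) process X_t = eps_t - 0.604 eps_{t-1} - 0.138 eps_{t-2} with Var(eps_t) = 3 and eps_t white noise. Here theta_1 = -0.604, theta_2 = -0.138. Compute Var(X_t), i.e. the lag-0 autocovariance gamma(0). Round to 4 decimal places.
\gamma(0) = 4.1516

For an MA(q) process X_t = eps_t + sum_i theta_i eps_{t-i} with
Var(eps_t) = sigma^2, the variance is
  gamma(0) = sigma^2 * (1 + sum_i theta_i^2).
  sum_i theta_i^2 = (-0.604)^2 + (-0.138)^2 = 0.364816 + 0.019044 = 0.38386.
  gamma(0) = 3 * (1 + 0.38386) = 3 * 1.38386 = 4.15158, which rounds to 4.1516.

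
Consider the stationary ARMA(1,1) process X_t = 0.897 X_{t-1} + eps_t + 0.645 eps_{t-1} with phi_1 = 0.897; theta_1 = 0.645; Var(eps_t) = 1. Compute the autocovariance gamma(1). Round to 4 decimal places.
\gamma(1) = 12.4578

Multiply the model equation by X_{t-k} and take expectations. With theta_0 = psi_0 = 1 and psi_j the MA(infinity) weights, this gives
  gamma(k) - sum_i phi_i gamma(k-i) = c_k,
  c_k = sigma^2 * sum_{j=k..q} theta_j psi_{j-k}   (c_k = 0 for k > q),
using gamma(-m) = gamma(m).
psi-weights needed (psi_j = theta_j + sum_i phi_i psi_{j-i}):
  psi_1 = theta_1 + phi_1 = 0.645 + (0.897) = 1.542
Right-hand sides:
  c_0 = sigma^2 (1 + theta_1 psi_1) = 1 * (1 + (0.645)(1.542)) = 1 * 1.99459 = 1.99459
  c_1 = sigma^2 theta_1 = 1 * (0.645) = 0.645
  c_2 = 0
Equations for k = 0 and k = 1 (AR order 1):
  gamma(0) = phi_1 gamma(1) + c_0
  gamma(1) = phi_1 gamma(0) + c_1
Substituting the second into the first: gamma(0) (1 - phi_1^2) = c_0 + phi_1 c_1, so
  gamma(0) = (c_0 + phi_1 c_1) / (1 - phi_1^2) = (1.99459 + (0.897)(0.645)) / (1 - (0.897)^2) = 2.573155 / 0.195391 = 13.169261.
  gamma(1) = phi_1 gamma(0) + c_1 = (0.897)(13.169261) + (0.645) = 12.457827.
Therefore gamma(1) = 12.4578 (to 4 decimal places).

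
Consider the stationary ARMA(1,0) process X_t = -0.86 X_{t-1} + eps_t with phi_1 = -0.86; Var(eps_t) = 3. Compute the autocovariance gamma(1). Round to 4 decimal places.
\gamma(1) = -9.9078

Multiply the model equation by X_{t-k} and take expectations. With theta_0 = psi_0 = 1 and psi_j the MA(infinity) weights, this gives
  gamma(k) - sum_i phi_i gamma(k-i) = c_k,
  c_k = sigma^2 * sum_{j=k..q} theta_j psi_{j-k}   (c_k = 0 for k > q),
using gamma(-m) = gamma(m).
Pure AR (q = 0): c_0 = sigma^2 = 3, c_k = 0 for k >= 1.
Equations for k = 0 and k = 1 (AR order 1):
  gamma(0) = phi_1 gamma(1) + c_0
  gamma(1) = phi_1 gamma(0) + c_1
Substituting the second into the first: gamma(0) (1 - phi_1^2) = c_0 + phi_1 c_1, so
  gamma(0) = c_0 / (1 - phi_1^2) = 3 / (1 - (-0.86)^2) = 3 / 0.2604 = 11.520737.
  gamma(1) = phi_1 gamma(0) = (-0.86)(11.520737) = -9.907834.
Therefore gamma(1) = -9.9078 (to 4 decimal places).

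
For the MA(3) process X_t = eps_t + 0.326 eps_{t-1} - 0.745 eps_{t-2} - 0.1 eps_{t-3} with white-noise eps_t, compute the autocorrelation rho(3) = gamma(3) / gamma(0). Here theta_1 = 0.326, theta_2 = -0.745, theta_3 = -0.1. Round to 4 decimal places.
\rho(3) = -0.0598

For an MA(q) process with theta_0 = 1, the autocovariance is
  gamma(k) = sigma^2 * sum_{i=0..q-k} theta_i * theta_{i+k},
and rho(k) = gamma(k) / gamma(0). Sigma^2 cancels.
  numerator   = (1)*(-0.1) = -0.1.
  denominator = (1)^2 + (0.326)^2 + (-0.745)^2 + (-0.1)^2 = 1.671301.
  rho(3) = -0.1 / 1.671301 = -0.0598.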